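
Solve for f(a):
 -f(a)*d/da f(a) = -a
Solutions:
 f(a) = -sqrt(C1 + a^2)
 f(a) = sqrt(C1 + a^2)


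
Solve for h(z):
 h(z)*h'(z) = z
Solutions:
 h(z) = -sqrt(C1 + z^2)
 h(z) = sqrt(C1 + z^2)


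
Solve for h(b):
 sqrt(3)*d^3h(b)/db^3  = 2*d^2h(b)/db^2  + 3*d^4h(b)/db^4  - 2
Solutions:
 h(b) = C1 + C2*b + b^2/2 + (C3*sin(sqrt(21)*b/6) + C4*cos(sqrt(21)*b/6))*exp(sqrt(3)*b/6)


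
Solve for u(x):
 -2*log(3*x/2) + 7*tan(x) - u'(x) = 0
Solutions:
 u(x) = C1 - 2*x*log(x) - 2*x*log(3) + 2*x*log(2) + 2*x - 7*log(cos(x))


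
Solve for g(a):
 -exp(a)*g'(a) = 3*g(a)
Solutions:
 g(a) = C1*exp(3*exp(-a))


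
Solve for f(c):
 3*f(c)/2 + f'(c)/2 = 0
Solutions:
 f(c) = C1*exp(-3*c)


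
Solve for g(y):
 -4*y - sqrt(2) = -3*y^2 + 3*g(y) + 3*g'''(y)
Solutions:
 g(y) = C3*exp(-y) + y^2 - 4*y/3 + (C1*sin(sqrt(3)*y/2) + C2*cos(sqrt(3)*y/2))*exp(y/2) - sqrt(2)/3


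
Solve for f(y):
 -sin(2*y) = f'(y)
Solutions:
 f(y) = C1 + cos(2*y)/2


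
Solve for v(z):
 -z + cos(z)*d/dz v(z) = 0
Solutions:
 v(z) = C1 + Integral(z/cos(z), z)


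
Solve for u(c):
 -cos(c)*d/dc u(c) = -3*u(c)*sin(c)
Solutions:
 u(c) = C1/cos(c)^3


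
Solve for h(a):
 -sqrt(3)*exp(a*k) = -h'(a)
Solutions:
 h(a) = C1 + sqrt(3)*exp(a*k)/k


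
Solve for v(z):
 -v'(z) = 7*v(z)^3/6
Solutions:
 v(z) = -sqrt(3)*sqrt(-1/(C1 - 7*z))
 v(z) = sqrt(3)*sqrt(-1/(C1 - 7*z))


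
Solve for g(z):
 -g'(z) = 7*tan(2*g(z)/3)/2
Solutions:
 g(z) = -3*asin(C1*exp(-7*z/3))/2 + 3*pi/2
 g(z) = 3*asin(C1*exp(-7*z/3))/2


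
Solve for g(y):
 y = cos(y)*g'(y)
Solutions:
 g(y) = C1 + Integral(y/cos(y), y)


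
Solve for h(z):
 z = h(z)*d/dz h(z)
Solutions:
 h(z) = -sqrt(C1 + z^2)
 h(z) = sqrt(C1 + z^2)


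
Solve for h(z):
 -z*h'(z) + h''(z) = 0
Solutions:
 h(z) = C1 + C2*erfi(sqrt(2)*z/2)


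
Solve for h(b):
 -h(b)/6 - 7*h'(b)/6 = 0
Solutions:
 h(b) = C1*exp(-b/7)


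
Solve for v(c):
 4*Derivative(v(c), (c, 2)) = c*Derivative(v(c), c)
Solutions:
 v(c) = C1 + C2*erfi(sqrt(2)*c/4)


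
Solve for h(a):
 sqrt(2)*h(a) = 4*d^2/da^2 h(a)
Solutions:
 h(a) = C1*exp(-2^(1/4)*a/2) + C2*exp(2^(1/4)*a/2)


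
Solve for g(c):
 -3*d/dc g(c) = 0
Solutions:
 g(c) = C1


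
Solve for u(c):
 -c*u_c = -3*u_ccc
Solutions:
 u(c) = C1 + Integral(C2*airyai(3^(2/3)*c/3) + C3*airybi(3^(2/3)*c/3), c)


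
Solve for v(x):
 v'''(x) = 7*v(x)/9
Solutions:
 v(x) = C3*exp(21^(1/3)*x/3) + (C1*sin(3^(5/6)*7^(1/3)*x/6) + C2*cos(3^(5/6)*7^(1/3)*x/6))*exp(-21^(1/3)*x/6)


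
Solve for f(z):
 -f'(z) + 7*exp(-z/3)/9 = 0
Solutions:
 f(z) = C1 - 7*exp(-z/3)/3


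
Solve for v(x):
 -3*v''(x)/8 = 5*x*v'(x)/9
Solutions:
 v(x) = C1 + C2*erf(2*sqrt(15)*x/9)


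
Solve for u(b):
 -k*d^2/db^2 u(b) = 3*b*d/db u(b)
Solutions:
 u(b) = C1 + C2*sqrt(k)*erf(sqrt(6)*b*sqrt(1/k)/2)


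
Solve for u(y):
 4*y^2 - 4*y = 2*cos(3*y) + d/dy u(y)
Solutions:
 u(y) = C1 + 4*y^3/3 - 2*y^2 - 2*sin(3*y)/3


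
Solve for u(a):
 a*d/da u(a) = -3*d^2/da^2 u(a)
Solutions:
 u(a) = C1 + C2*erf(sqrt(6)*a/6)


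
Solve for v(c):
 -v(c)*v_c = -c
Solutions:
 v(c) = -sqrt(C1 + c^2)
 v(c) = sqrt(C1 + c^2)


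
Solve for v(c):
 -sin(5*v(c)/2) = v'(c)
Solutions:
 v(c) = -2*acos((-C1 - exp(5*c))/(C1 - exp(5*c)))/5 + 4*pi/5
 v(c) = 2*acos((-C1 - exp(5*c))/(C1 - exp(5*c)))/5


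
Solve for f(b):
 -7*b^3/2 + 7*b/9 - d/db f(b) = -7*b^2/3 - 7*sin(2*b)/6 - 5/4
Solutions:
 f(b) = C1 - 7*b^4/8 + 7*b^3/9 + 7*b^2/18 + 5*b/4 - 7*cos(2*b)/12


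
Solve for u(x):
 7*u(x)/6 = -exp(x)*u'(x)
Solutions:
 u(x) = C1*exp(7*exp(-x)/6)


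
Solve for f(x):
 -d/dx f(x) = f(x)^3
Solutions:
 f(x) = -sqrt(2)*sqrt(-1/(C1 - x))/2
 f(x) = sqrt(2)*sqrt(-1/(C1 - x))/2


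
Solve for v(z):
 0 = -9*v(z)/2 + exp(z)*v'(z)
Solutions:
 v(z) = C1*exp(-9*exp(-z)/2)


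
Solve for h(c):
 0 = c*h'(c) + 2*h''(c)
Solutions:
 h(c) = C1 + C2*erf(c/2)


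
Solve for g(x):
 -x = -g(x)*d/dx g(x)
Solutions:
 g(x) = -sqrt(C1 + x^2)
 g(x) = sqrt(C1 + x^2)


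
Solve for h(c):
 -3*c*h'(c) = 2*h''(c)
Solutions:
 h(c) = C1 + C2*erf(sqrt(3)*c/2)


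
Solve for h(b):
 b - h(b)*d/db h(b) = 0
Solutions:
 h(b) = -sqrt(C1 + b^2)
 h(b) = sqrt(C1 + b^2)


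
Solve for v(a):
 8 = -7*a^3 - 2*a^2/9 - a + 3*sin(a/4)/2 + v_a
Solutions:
 v(a) = C1 + 7*a^4/4 + 2*a^3/27 + a^2/2 + 8*a + 6*cos(a/4)


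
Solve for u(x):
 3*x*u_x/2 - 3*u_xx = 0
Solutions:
 u(x) = C1 + C2*erfi(x/2)


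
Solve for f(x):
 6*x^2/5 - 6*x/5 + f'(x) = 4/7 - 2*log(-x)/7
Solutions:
 f(x) = C1 - 2*x^3/5 + 3*x^2/5 - 2*x*log(-x)/7 + 6*x/7


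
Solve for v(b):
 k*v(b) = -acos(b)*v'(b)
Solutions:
 v(b) = C1*exp(-k*Integral(1/acos(b), b))


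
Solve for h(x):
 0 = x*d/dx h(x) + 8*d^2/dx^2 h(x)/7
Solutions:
 h(x) = C1 + C2*erf(sqrt(7)*x/4)


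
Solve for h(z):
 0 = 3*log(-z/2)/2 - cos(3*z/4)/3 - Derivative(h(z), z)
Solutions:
 h(z) = C1 + 3*z*log(-z)/2 - 3*z/2 - 3*z*log(2)/2 - 4*sin(3*z/4)/9


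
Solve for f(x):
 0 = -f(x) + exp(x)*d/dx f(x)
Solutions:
 f(x) = C1*exp(-exp(-x))


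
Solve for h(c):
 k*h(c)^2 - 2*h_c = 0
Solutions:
 h(c) = -2/(C1 + c*k)


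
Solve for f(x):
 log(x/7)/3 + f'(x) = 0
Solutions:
 f(x) = C1 - x*log(x)/3 + x/3 + x*log(7)/3


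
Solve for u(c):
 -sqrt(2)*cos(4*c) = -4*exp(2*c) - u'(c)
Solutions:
 u(c) = C1 - 2*exp(2*c) + sqrt(2)*sin(4*c)/4


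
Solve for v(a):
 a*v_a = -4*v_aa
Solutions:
 v(a) = C1 + C2*erf(sqrt(2)*a/4)


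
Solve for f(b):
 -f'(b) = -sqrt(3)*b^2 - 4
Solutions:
 f(b) = C1 + sqrt(3)*b^3/3 + 4*b


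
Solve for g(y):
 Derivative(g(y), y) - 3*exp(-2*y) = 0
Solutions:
 g(y) = C1 - 3*exp(-2*y)/2


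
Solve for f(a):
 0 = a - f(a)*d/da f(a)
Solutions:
 f(a) = -sqrt(C1 + a^2)
 f(a) = sqrt(C1 + a^2)


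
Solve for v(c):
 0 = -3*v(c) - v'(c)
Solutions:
 v(c) = C1*exp(-3*c)


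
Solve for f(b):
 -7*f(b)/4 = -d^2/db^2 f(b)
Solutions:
 f(b) = C1*exp(-sqrt(7)*b/2) + C2*exp(sqrt(7)*b/2)


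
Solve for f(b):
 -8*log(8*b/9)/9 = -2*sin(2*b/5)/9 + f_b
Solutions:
 f(b) = C1 - 8*b*log(b)/9 - 8*b*log(2)/3 + 8*b/9 + 16*b*log(3)/9 - 5*cos(2*b/5)/9


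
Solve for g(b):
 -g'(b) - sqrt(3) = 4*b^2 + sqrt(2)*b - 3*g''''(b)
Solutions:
 g(b) = C1 + C4*exp(3^(2/3)*b/3) - 4*b^3/3 - sqrt(2)*b^2/2 - sqrt(3)*b + (C2*sin(3^(1/6)*b/2) + C3*cos(3^(1/6)*b/2))*exp(-3^(2/3)*b/6)


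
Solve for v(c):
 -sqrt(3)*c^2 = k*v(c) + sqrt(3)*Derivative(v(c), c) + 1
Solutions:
 v(c) = C1*exp(-sqrt(3)*c*k/3) - sqrt(3)*c^2/k + 6*c/k^2 - 1/k - 6*sqrt(3)/k^3


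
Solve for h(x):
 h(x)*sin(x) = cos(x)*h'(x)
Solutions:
 h(x) = C1/cos(x)


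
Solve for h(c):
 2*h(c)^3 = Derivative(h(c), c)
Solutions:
 h(c) = -sqrt(2)*sqrt(-1/(C1 + 2*c))/2
 h(c) = sqrt(2)*sqrt(-1/(C1 + 2*c))/2


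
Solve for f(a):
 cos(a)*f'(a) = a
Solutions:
 f(a) = C1 + Integral(a/cos(a), a)


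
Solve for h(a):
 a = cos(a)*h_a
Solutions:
 h(a) = C1 + Integral(a/cos(a), a)


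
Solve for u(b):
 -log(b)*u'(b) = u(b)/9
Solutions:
 u(b) = C1*exp(-li(b)/9)


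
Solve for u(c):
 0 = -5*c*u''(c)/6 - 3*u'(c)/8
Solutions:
 u(c) = C1 + C2*c^(11/20)


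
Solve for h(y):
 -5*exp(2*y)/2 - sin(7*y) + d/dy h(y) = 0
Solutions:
 h(y) = C1 + 5*exp(2*y)/4 - cos(7*y)/7


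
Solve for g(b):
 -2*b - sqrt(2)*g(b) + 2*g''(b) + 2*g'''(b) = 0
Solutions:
 g(b) = C1*exp(-b*(2*2^(2/3)/(-4 + sqrt(-16 + (4 - 27*sqrt(2))^2) + 27*sqrt(2))^(1/3) + 4 + 2^(1/3)*(-4 + sqrt(-16 + (4 - 27*sqrt(2))^2) + 27*sqrt(2))^(1/3))/12)*sin(2^(1/3)*sqrt(3)*b*(-(-4 + sqrt(-16 + (4 - 27*sqrt(2))^2) + 27*sqrt(2))^(1/3) + 2*2^(1/3)/(-4 + sqrt(-16 + (4 - 27*sqrt(2))^2) + 27*sqrt(2))^(1/3))/12) + C2*exp(-b*(2*2^(2/3)/(-4 + sqrt(-16 + (4 - 27*sqrt(2))^2) + 27*sqrt(2))^(1/3) + 4 + 2^(1/3)*(-4 + sqrt(-16 + (4 - 27*sqrt(2))^2) + 27*sqrt(2))^(1/3))/12)*cos(2^(1/3)*sqrt(3)*b*(-(-4 + sqrt(-16 + (4 - 27*sqrt(2))^2) + 27*sqrt(2))^(1/3) + 2*2^(1/3)/(-4 + sqrt(-16 + (4 - 27*sqrt(2))^2) + 27*sqrt(2))^(1/3))/12) + C3*exp(b*(-2 + 2*2^(2/3)/(-4 + sqrt(-16 + (4 - 27*sqrt(2))^2) + 27*sqrt(2))^(1/3) + 2^(1/3)*(-4 + sqrt(-16 + (4 - 27*sqrt(2))^2) + 27*sqrt(2))^(1/3))/6) - sqrt(2)*b


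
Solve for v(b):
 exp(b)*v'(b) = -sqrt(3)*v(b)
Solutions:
 v(b) = C1*exp(sqrt(3)*exp(-b))


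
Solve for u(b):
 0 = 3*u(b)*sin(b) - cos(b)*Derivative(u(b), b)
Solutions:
 u(b) = C1/cos(b)^3


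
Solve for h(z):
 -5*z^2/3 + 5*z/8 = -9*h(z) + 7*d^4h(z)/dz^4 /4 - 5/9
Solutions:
 h(z) = C1*exp(-sqrt(6)*7^(3/4)*z/7) + C2*exp(sqrt(6)*7^(3/4)*z/7) + C3*sin(sqrt(6)*7^(3/4)*z/7) + C4*cos(sqrt(6)*7^(3/4)*z/7) + 5*z^2/27 - 5*z/72 - 5/81


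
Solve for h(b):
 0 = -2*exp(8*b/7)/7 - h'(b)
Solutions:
 h(b) = C1 - exp(8*b/7)/4


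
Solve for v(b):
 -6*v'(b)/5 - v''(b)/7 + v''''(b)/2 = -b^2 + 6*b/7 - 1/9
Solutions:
 v(b) = C1 + C2*exp(-b*(5*2^(2/3)*2205^(1/3)/(sqrt(1749279) + 1323)^(1/3) + 1050^(1/3)*(sqrt(1749279) + 1323)^(1/3))/210)*sin(3^(1/6)*b*(-3^(2/3)*350^(1/3)*(sqrt(1749279) + 1323)^(1/3) + 15*2^(2/3)*245^(1/3)/(sqrt(1749279) + 1323)^(1/3))/210) + C3*exp(-b*(5*2^(2/3)*2205^(1/3)/(sqrt(1749279) + 1323)^(1/3) + 1050^(1/3)*(sqrt(1749279) + 1323)^(1/3))/210)*cos(3^(1/6)*b*(-3^(2/3)*350^(1/3)*(sqrt(1749279) + 1323)^(1/3) + 15*2^(2/3)*245^(1/3)/(sqrt(1749279) + 1323)^(1/3))/210) + C4*exp(b*(5*2^(2/3)*2205^(1/3)/(sqrt(1749279) + 1323)^(1/3) + 1050^(1/3)*(sqrt(1749279) + 1323)^(1/3))/105) + 5*b^3/18 - 115*b^2/252 + 355*b/1764


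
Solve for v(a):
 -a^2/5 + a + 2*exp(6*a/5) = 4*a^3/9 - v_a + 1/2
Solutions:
 v(a) = C1 + a^4/9 + a^3/15 - a^2/2 + a/2 - 5*exp(6*a/5)/3


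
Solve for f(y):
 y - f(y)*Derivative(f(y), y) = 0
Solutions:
 f(y) = -sqrt(C1 + y^2)
 f(y) = sqrt(C1 + y^2)


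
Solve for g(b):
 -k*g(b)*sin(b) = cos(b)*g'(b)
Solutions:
 g(b) = C1*exp(k*log(cos(b)))


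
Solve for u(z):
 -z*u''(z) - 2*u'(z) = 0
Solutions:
 u(z) = C1 + C2/z


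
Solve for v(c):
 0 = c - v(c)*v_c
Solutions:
 v(c) = -sqrt(C1 + c^2)
 v(c) = sqrt(C1 + c^2)


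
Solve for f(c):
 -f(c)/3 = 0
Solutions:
 f(c) = 0


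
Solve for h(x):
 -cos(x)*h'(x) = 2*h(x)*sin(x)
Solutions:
 h(x) = C1*cos(x)^2


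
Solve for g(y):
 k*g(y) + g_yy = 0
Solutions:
 g(y) = C1*exp(-y*sqrt(-k)) + C2*exp(y*sqrt(-k))


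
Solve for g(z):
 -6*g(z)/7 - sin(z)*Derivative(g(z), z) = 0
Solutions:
 g(z) = C1*(cos(z) + 1)^(3/7)/(cos(z) - 1)^(3/7)


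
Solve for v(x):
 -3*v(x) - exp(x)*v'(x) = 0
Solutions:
 v(x) = C1*exp(3*exp(-x))


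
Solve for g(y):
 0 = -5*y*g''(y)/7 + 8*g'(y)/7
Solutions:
 g(y) = C1 + C2*y^(13/5)


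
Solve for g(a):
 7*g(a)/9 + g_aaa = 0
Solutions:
 g(a) = C3*exp(-21^(1/3)*a/3) + (C1*sin(3^(5/6)*7^(1/3)*a/6) + C2*cos(3^(5/6)*7^(1/3)*a/6))*exp(21^(1/3)*a/6)


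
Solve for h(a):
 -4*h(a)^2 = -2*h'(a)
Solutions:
 h(a) = -1/(C1 + 2*a)


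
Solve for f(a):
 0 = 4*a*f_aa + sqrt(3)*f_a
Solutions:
 f(a) = C1 + C2*a^(1 - sqrt(3)/4)


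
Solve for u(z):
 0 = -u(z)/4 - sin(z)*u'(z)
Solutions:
 u(z) = C1*(cos(z) + 1)^(1/8)/(cos(z) - 1)^(1/8)


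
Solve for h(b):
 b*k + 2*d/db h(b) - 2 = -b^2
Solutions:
 h(b) = C1 - b^3/6 - b^2*k/4 + b


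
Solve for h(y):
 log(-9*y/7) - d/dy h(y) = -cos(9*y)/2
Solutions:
 h(y) = C1 + y*log(-y) - y*log(7) - y + 2*y*log(3) + sin(9*y)/18


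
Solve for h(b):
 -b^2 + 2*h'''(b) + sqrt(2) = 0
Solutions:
 h(b) = C1 + C2*b + C3*b^2 + b^5/120 - sqrt(2)*b^3/12


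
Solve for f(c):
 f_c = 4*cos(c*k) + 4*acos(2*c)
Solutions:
 f(c) = C1 + 4*c*acos(2*c) - 2*sqrt(1 - 4*c^2) + 4*Piecewise((sin(c*k)/k, Ne(k, 0)), (c, True))


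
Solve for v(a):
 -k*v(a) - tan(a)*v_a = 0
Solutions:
 v(a) = C1*exp(-k*log(sin(a)))


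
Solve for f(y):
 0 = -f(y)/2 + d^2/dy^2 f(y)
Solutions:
 f(y) = C1*exp(-sqrt(2)*y/2) + C2*exp(sqrt(2)*y/2)


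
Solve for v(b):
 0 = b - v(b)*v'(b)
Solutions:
 v(b) = -sqrt(C1 + b^2)
 v(b) = sqrt(C1 + b^2)


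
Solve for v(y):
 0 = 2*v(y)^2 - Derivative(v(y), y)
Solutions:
 v(y) = -1/(C1 + 2*y)


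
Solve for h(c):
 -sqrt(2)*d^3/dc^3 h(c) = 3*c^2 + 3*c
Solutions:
 h(c) = C1 + C2*c + C3*c^2 - sqrt(2)*c^5/40 - sqrt(2)*c^4/16


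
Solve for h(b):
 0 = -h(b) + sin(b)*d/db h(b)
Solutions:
 h(b) = C1*sqrt(cos(b) - 1)/sqrt(cos(b) + 1)


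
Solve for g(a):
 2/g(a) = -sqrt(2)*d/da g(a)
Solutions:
 g(a) = -sqrt(C1 - 2*sqrt(2)*a)
 g(a) = sqrt(C1 - 2*sqrt(2)*a)


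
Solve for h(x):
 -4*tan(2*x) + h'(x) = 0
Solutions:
 h(x) = C1 - 2*log(cos(2*x))


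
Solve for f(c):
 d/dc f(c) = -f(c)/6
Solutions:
 f(c) = C1*exp(-c/6)


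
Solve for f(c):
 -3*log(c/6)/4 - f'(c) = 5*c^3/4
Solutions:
 f(c) = C1 - 5*c^4/16 - 3*c*log(c)/4 + 3*c/4 + 3*c*log(6)/4


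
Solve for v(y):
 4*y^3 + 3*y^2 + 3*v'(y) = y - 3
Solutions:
 v(y) = C1 - y^4/3 - y^3/3 + y^2/6 - y


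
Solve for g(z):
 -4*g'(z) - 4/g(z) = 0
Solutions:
 g(z) = -sqrt(C1 - 2*z)
 g(z) = sqrt(C1 - 2*z)


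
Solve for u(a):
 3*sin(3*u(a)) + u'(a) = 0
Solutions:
 u(a) = -acos((-C1 - exp(18*a))/(C1 - exp(18*a)))/3 + 2*pi/3
 u(a) = acos((-C1 - exp(18*a))/(C1 - exp(18*a)))/3


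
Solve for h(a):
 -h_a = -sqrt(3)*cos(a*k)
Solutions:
 h(a) = C1 + sqrt(3)*sin(a*k)/k


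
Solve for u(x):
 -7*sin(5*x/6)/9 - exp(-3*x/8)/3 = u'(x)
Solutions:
 u(x) = C1 + 14*cos(5*x/6)/15 + 8*exp(-3*x/8)/9


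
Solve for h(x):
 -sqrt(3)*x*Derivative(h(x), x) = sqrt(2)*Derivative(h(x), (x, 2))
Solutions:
 h(x) = C1 + C2*erf(6^(1/4)*x/2)


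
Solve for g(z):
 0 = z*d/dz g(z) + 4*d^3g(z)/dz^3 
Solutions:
 g(z) = C1 + Integral(C2*airyai(-2^(1/3)*z/2) + C3*airybi(-2^(1/3)*z/2), z)


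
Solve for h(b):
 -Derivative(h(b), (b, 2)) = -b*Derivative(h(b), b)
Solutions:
 h(b) = C1 + C2*erfi(sqrt(2)*b/2)


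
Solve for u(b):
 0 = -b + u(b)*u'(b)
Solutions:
 u(b) = -sqrt(C1 + b^2)
 u(b) = sqrt(C1 + b^2)


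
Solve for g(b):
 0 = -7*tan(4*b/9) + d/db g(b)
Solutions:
 g(b) = C1 - 63*log(cos(4*b/9))/4


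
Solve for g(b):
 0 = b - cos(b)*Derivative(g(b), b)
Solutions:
 g(b) = C1 + Integral(b/cos(b), b)


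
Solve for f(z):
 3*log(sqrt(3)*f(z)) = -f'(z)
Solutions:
 2*Integral(1/(2*log(_y) + log(3)), (_y, f(z)))/3 = C1 - z


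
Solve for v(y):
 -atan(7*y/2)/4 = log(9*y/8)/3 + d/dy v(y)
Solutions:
 v(y) = C1 - y*log(y)/3 - y*atan(7*y/2)/4 - 2*y*log(3)/3 + y/3 + y*log(2) + log(49*y^2 + 4)/28


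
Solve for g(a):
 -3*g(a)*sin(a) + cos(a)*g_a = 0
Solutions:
 g(a) = C1/cos(a)^3


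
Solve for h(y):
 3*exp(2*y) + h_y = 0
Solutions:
 h(y) = C1 - 3*exp(2*y)/2


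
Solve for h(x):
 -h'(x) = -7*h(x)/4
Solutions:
 h(x) = C1*exp(7*x/4)


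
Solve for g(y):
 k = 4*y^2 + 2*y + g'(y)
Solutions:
 g(y) = C1 + k*y - 4*y^3/3 - y^2


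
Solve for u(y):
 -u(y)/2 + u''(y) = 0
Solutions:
 u(y) = C1*exp(-sqrt(2)*y/2) + C2*exp(sqrt(2)*y/2)


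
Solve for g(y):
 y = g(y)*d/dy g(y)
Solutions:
 g(y) = -sqrt(C1 + y^2)
 g(y) = sqrt(C1 + y^2)


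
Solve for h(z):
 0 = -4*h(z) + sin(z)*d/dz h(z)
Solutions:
 h(z) = C1*(cos(z)^2 - 2*cos(z) + 1)/(cos(z)^2 + 2*cos(z) + 1)


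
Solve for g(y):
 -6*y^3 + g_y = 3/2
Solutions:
 g(y) = C1 + 3*y^4/2 + 3*y/2


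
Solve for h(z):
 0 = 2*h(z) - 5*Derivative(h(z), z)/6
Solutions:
 h(z) = C1*exp(12*z/5)


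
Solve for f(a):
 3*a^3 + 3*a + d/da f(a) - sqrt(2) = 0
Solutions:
 f(a) = C1 - 3*a^4/4 - 3*a^2/2 + sqrt(2)*a


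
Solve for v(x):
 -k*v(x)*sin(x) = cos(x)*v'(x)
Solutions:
 v(x) = C1*exp(k*log(cos(x)))


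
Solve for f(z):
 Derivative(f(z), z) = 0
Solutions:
 f(z) = C1


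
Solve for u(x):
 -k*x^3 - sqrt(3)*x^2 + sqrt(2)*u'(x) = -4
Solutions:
 u(x) = C1 + sqrt(2)*k*x^4/8 + sqrt(6)*x^3/6 - 2*sqrt(2)*x


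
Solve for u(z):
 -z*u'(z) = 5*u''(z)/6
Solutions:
 u(z) = C1 + C2*erf(sqrt(15)*z/5)


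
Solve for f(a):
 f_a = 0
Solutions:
 f(a) = C1


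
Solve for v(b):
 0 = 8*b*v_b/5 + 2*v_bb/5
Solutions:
 v(b) = C1 + C2*erf(sqrt(2)*b)


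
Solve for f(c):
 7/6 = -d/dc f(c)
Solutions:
 f(c) = C1 - 7*c/6


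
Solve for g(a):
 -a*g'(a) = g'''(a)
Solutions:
 g(a) = C1 + Integral(C2*airyai(-a) + C3*airybi(-a), a)


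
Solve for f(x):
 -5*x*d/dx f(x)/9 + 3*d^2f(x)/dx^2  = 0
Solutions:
 f(x) = C1 + C2*erfi(sqrt(30)*x/18)


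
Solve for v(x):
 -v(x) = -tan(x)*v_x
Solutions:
 v(x) = C1*sin(x)


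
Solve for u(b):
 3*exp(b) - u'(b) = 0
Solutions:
 u(b) = C1 + 3*exp(b)


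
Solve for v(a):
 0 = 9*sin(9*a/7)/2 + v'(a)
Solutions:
 v(a) = C1 + 7*cos(9*a/7)/2


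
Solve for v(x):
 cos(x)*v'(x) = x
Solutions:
 v(x) = C1 + Integral(x/cos(x), x)


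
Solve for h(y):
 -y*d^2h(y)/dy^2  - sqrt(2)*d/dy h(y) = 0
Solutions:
 h(y) = C1 + C2*y^(1 - sqrt(2))


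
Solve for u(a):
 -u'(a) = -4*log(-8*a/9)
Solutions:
 u(a) = C1 + 4*a*log(-a) + 4*a*(-2*log(3) - 1 + 3*log(2))


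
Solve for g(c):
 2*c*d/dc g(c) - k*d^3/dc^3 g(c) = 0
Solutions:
 g(c) = C1 + Integral(C2*airyai(2^(1/3)*c*(1/k)^(1/3)) + C3*airybi(2^(1/3)*c*(1/k)^(1/3)), c)


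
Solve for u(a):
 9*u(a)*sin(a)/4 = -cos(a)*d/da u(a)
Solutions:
 u(a) = C1*cos(a)^(9/4)


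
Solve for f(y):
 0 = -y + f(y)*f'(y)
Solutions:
 f(y) = -sqrt(C1 + y^2)
 f(y) = sqrt(C1 + y^2)


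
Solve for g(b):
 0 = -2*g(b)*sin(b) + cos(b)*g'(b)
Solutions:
 g(b) = C1/cos(b)^2


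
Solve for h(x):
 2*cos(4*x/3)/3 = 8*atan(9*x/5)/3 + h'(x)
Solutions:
 h(x) = C1 - 8*x*atan(9*x/5)/3 + 20*log(81*x^2 + 25)/27 + sin(4*x/3)/2


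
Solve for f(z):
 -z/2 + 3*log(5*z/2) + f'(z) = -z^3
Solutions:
 f(z) = C1 - z^4/4 + z^2/4 - 3*z*log(z) - 3*z*log(5) + 3*z*log(2) + 3*z


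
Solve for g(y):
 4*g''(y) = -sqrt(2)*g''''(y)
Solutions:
 g(y) = C1 + C2*y + C3*sin(2^(3/4)*y) + C4*cos(2^(3/4)*y)


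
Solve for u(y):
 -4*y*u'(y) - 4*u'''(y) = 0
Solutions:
 u(y) = C1 + Integral(C2*airyai(-y) + C3*airybi(-y), y)


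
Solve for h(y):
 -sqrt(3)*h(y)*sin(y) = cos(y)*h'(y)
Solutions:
 h(y) = C1*cos(y)^(sqrt(3))


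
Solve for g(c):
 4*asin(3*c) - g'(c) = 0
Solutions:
 g(c) = C1 + 4*c*asin(3*c) + 4*sqrt(1 - 9*c^2)/3


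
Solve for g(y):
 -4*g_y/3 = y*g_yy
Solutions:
 g(y) = C1 + C2/y^(1/3)


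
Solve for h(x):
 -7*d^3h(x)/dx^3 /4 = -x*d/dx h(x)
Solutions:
 h(x) = C1 + Integral(C2*airyai(14^(2/3)*x/7) + C3*airybi(14^(2/3)*x/7), x)


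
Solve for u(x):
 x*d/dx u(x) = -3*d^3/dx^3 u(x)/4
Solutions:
 u(x) = C1 + Integral(C2*airyai(-6^(2/3)*x/3) + C3*airybi(-6^(2/3)*x/3), x)


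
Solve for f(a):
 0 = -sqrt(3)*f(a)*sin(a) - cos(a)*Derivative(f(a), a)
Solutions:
 f(a) = C1*cos(a)^(sqrt(3))


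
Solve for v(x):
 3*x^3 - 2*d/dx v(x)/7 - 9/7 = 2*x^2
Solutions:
 v(x) = C1 + 21*x^4/8 - 7*x^3/3 - 9*x/2


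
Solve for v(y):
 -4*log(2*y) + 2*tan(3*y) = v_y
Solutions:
 v(y) = C1 - 4*y*log(y) - 4*y*log(2) + 4*y - 2*log(cos(3*y))/3


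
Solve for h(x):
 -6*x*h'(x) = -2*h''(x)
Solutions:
 h(x) = C1 + C2*erfi(sqrt(6)*x/2)


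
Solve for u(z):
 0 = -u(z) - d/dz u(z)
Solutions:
 u(z) = C1*exp(-z)


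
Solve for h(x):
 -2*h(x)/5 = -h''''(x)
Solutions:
 h(x) = C1*exp(-2^(1/4)*5^(3/4)*x/5) + C2*exp(2^(1/4)*5^(3/4)*x/5) + C3*sin(2^(1/4)*5^(3/4)*x/5) + C4*cos(2^(1/4)*5^(3/4)*x/5)


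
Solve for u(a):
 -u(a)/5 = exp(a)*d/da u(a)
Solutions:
 u(a) = C1*exp(exp(-a)/5)


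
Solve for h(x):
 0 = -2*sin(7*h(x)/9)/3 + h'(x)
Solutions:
 -2*x/3 + 9*log(cos(7*h(x)/9) - 1)/14 - 9*log(cos(7*h(x)/9) + 1)/14 = C1


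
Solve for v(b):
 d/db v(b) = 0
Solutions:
 v(b) = C1


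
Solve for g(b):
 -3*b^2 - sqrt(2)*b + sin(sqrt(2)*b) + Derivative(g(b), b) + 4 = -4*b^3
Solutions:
 g(b) = C1 - b^4 + b^3 + sqrt(2)*b^2/2 - 4*b + sqrt(2)*cos(sqrt(2)*b)/2


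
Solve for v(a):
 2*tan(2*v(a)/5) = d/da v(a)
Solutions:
 v(a) = -5*asin(C1*exp(4*a/5))/2 + 5*pi/2
 v(a) = 5*asin(C1*exp(4*a/5))/2


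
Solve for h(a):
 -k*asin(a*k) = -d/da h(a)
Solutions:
 h(a) = C1 + k*Piecewise((a*asin(a*k) + sqrt(-a^2*k^2 + 1)/k, Ne(k, 0)), (0, True))


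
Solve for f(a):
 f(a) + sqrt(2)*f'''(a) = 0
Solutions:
 f(a) = C3*exp(-2^(5/6)*a/2) + (C1*sin(2^(5/6)*sqrt(3)*a/4) + C2*cos(2^(5/6)*sqrt(3)*a/4))*exp(2^(5/6)*a/4)


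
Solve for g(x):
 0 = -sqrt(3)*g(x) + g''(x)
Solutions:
 g(x) = C1*exp(-3^(1/4)*x) + C2*exp(3^(1/4)*x)


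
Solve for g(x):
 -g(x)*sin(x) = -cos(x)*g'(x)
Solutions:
 g(x) = C1/cos(x)


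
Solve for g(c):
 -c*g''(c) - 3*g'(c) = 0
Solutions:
 g(c) = C1 + C2/c^2


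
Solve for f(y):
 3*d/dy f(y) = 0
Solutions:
 f(y) = C1


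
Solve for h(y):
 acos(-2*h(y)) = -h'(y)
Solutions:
 Integral(1/acos(-2*_y), (_y, h(y))) = C1 - y


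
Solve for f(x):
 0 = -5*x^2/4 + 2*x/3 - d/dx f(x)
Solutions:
 f(x) = C1 - 5*x^3/12 + x^2/3


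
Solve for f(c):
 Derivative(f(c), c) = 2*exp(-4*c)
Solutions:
 f(c) = C1 - exp(-4*c)/2


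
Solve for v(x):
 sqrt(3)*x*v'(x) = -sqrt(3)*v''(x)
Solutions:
 v(x) = C1 + C2*erf(sqrt(2)*x/2)


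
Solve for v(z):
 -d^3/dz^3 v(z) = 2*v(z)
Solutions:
 v(z) = C3*exp(-2^(1/3)*z) + (C1*sin(2^(1/3)*sqrt(3)*z/2) + C2*cos(2^(1/3)*sqrt(3)*z/2))*exp(2^(1/3)*z/2)


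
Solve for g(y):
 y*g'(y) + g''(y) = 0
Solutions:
 g(y) = C1 + C2*erf(sqrt(2)*y/2)


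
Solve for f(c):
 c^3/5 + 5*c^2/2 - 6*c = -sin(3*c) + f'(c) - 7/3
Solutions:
 f(c) = C1 + c^4/20 + 5*c^3/6 - 3*c^2 + 7*c/3 - cos(3*c)/3


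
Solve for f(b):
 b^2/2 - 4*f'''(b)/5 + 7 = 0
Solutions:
 f(b) = C1 + C2*b + C3*b^2 + b^5/96 + 35*b^3/24


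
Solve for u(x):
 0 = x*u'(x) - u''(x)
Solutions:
 u(x) = C1 + C2*erfi(sqrt(2)*x/2)


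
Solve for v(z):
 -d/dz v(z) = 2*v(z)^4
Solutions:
 v(z) = (-3^(2/3) - 3*3^(1/6)*I)*(1/(C1 + 2*z))^(1/3)/6
 v(z) = (-3^(2/3) + 3*3^(1/6)*I)*(1/(C1 + 2*z))^(1/3)/6
 v(z) = (1/(C1 + 6*z))^(1/3)


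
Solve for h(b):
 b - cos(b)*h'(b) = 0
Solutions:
 h(b) = C1 + Integral(b/cos(b), b)


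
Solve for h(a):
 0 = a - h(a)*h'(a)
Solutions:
 h(a) = -sqrt(C1 + a^2)
 h(a) = sqrt(C1 + a^2)


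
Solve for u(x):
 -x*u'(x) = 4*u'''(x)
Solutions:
 u(x) = C1 + Integral(C2*airyai(-2^(1/3)*x/2) + C3*airybi(-2^(1/3)*x/2), x)


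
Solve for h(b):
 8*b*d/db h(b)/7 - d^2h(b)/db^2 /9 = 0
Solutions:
 h(b) = C1 + C2*erfi(6*sqrt(7)*b/7)


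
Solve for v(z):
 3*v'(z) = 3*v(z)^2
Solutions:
 v(z) = -1/(C1 + z)


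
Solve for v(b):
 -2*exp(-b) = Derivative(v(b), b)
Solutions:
 v(b) = C1 + 2*exp(-b)


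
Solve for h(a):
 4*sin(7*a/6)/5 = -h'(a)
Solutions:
 h(a) = C1 + 24*cos(7*a/6)/35


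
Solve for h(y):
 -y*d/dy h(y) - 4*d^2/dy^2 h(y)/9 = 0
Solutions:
 h(y) = C1 + C2*erf(3*sqrt(2)*y/4)


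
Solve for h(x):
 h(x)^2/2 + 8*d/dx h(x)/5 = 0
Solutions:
 h(x) = 16/(C1 + 5*x)


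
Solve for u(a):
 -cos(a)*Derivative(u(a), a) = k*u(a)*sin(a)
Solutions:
 u(a) = C1*exp(k*log(cos(a)))


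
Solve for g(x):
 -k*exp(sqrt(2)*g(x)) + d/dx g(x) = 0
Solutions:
 g(x) = sqrt(2)*(2*log(-1/(C1 + k*x)) - log(2))/4


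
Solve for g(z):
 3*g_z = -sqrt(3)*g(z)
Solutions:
 g(z) = C1*exp(-sqrt(3)*z/3)


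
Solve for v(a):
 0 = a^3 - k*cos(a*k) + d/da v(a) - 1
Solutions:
 v(a) = C1 - a^4/4 + a + sin(a*k)


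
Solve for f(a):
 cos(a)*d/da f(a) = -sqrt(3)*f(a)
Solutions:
 f(a) = C1*(sin(a) - 1)^(sqrt(3)/2)/(sin(a) + 1)^(sqrt(3)/2)


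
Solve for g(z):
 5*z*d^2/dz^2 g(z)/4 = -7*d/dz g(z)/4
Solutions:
 g(z) = C1 + C2/z^(2/5)


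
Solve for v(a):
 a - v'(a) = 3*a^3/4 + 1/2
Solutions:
 v(a) = C1 - 3*a^4/16 + a^2/2 - a/2


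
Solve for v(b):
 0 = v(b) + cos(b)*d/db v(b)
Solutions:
 v(b) = C1*sqrt(sin(b) - 1)/sqrt(sin(b) + 1)


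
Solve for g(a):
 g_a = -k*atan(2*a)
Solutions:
 g(a) = C1 - k*(a*atan(2*a) - log(4*a^2 + 1)/4)


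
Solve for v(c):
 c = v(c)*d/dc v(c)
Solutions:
 v(c) = -sqrt(C1 + c^2)
 v(c) = sqrt(C1 + c^2)


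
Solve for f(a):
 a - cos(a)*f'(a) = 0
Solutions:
 f(a) = C1 + Integral(a/cos(a), a)


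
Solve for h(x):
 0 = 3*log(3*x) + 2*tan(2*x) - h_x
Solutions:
 h(x) = C1 + 3*x*log(x) - 3*x + 3*x*log(3) - log(cos(2*x))


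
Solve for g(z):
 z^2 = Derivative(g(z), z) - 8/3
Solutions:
 g(z) = C1 + z^3/3 + 8*z/3


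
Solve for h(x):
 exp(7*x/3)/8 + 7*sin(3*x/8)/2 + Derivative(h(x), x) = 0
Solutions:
 h(x) = C1 - 3*exp(7*x/3)/56 + 28*cos(3*x/8)/3


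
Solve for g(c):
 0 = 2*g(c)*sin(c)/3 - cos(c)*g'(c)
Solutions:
 g(c) = C1/cos(c)^(2/3)


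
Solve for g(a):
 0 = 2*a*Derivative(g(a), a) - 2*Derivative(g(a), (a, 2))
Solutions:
 g(a) = C1 + C2*erfi(sqrt(2)*a/2)


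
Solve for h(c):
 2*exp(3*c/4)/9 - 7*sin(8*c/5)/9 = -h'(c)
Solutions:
 h(c) = C1 - 8*exp(3*c/4)/27 - 35*cos(8*c/5)/72


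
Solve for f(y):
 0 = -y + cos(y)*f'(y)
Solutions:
 f(y) = C1 + Integral(y/cos(y), y)


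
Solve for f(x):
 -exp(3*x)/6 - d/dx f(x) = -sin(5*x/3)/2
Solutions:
 f(x) = C1 - exp(3*x)/18 - 3*cos(5*x/3)/10


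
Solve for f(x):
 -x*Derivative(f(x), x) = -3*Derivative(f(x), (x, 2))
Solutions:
 f(x) = C1 + C2*erfi(sqrt(6)*x/6)


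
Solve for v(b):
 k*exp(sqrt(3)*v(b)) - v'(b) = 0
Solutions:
 v(b) = sqrt(3)*(2*log(-1/(C1 + b*k)) - log(3))/6


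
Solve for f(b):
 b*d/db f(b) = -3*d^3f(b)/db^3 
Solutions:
 f(b) = C1 + Integral(C2*airyai(-3^(2/3)*b/3) + C3*airybi(-3^(2/3)*b/3), b)


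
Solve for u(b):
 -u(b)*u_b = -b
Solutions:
 u(b) = -sqrt(C1 + b^2)
 u(b) = sqrt(C1 + b^2)


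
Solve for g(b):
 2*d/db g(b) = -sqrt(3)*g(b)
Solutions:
 g(b) = C1*exp(-sqrt(3)*b/2)


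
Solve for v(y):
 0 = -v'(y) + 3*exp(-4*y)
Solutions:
 v(y) = C1 - 3*exp(-4*y)/4


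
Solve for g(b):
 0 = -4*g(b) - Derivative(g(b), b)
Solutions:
 g(b) = C1*exp(-4*b)


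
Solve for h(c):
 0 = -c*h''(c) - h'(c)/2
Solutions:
 h(c) = C1 + C2*sqrt(c)


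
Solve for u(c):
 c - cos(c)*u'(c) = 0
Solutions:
 u(c) = C1 + Integral(c/cos(c), c)


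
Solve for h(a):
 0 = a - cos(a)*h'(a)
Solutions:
 h(a) = C1 + Integral(a/cos(a), a)


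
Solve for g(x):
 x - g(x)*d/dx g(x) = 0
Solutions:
 g(x) = -sqrt(C1 + x^2)
 g(x) = sqrt(C1 + x^2)


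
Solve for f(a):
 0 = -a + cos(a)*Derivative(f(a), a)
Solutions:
 f(a) = C1 + Integral(a/cos(a), a)


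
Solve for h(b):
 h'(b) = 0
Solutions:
 h(b) = C1


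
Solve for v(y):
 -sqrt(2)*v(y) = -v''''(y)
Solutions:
 v(y) = C1*exp(-2^(1/8)*y) + C2*exp(2^(1/8)*y) + C3*sin(2^(1/8)*y) + C4*cos(2^(1/8)*y)


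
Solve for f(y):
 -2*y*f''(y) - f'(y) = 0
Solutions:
 f(y) = C1 + C2*sqrt(y)


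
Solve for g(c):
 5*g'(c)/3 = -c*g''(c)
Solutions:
 g(c) = C1 + C2/c^(2/3)


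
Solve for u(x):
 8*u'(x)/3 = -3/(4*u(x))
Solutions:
 u(x) = -sqrt(C1 - 9*x)/4
 u(x) = sqrt(C1 - 9*x)/4


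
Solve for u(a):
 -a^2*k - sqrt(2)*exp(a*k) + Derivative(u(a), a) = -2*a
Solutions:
 u(a) = C1 + a^3*k/3 - a^2 + sqrt(2)*exp(a*k)/k


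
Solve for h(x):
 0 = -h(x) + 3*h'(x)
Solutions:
 h(x) = C1*exp(x/3)


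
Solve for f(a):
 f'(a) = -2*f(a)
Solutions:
 f(a) = C1*exp(-2*a)


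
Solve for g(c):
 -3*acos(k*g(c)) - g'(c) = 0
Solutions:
 Integral(1/acos(_y*k), (_y, g(c))) = C1 - 3*c


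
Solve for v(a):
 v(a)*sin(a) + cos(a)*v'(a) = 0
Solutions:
 v(a) = C1*cos(a)


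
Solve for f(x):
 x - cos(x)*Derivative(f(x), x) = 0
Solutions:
 f(x) = C1 + Integral(x/cos(x), x)


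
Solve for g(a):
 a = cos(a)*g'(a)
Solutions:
 g(a) = C1 + Integral(a/cos(a), a)


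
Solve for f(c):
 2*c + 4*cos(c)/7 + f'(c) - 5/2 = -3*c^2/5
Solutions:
 f(c) = C1 - c^3/5 - c^2 + 5*c/2 - 4*sin(c)/7


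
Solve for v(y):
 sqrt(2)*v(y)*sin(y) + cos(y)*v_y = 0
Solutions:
 v(y) = C1*cos(y)^(sqrt(2))


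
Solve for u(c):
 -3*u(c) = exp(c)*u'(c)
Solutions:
 u(c) = C1*exp(3*exp(-c))


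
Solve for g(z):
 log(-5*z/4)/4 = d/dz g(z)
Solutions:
 g(z) = C1 + z*log(-z)/4 + z*(-2*log(2) - 1 + log(5))/4


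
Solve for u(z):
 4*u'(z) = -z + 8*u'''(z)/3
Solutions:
 u(z) = C1 + C2*exp(-sqrt(6)*z/2) + C3*exp(sqrt(6)*z/2) - z^2/8


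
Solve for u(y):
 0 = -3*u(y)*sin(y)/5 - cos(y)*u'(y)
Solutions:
 u(y) = C1*cos(y)^(3/5)


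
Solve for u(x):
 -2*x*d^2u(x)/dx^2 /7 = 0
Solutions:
 u(x) = C1 + C2*x


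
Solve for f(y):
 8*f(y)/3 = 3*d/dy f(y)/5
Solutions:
 f(y) = C1*exp(40*y/9)


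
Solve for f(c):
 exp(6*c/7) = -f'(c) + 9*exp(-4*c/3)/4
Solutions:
 f(c) = C1 - 7*exp(6*c/7)/6 - 27*exp(-4*c/3)/16


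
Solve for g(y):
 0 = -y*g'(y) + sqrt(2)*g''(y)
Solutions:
 g(y) = C1 + C2*erfi(2^(1/4)*y/2)


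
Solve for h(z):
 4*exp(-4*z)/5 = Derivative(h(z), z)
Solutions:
 h(z) = C1 - exp(-4*z)/5


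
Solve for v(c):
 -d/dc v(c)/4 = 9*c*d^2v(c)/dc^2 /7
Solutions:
 v(c) = C1 + C2*c^(29/36)


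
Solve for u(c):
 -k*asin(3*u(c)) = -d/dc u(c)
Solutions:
 Integral(1/asin(3*_y), (_y, u(c))) = C1 + c*k


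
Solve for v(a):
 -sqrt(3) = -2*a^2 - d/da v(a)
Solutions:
 v(a) = C1 - 2*a^3/3 + sqrt(3)*a


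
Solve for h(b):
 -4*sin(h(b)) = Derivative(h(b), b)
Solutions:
 h(b) = -acos((-C1 - exp(8*b))/(C1 - exp(8*b))) + 2*pi
 h(b) = acos((-C1 - exp(8*b))/(C1 - exp(8*b)))


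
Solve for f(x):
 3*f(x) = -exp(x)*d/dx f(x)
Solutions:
 f(x) = C1*exp(3*exp(-x))


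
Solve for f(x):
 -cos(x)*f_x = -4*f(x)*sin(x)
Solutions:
 f(x) = C1/cos(x)^4


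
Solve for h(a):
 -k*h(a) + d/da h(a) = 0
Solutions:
 h(a) = C1*exp(a*k)


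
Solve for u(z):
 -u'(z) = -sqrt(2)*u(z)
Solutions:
 u(z) = C1*exp(sqrt(2)*z)


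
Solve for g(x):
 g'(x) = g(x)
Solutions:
 g(x) = C1*exp(x)


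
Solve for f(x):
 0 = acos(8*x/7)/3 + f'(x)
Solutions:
 f(x) = C1 - x*acos(8*x/7)/3 + sqrt(49 - 64*x^2)/24


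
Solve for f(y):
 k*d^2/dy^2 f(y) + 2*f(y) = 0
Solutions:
 f(y) = C1*exp(-sqrt(2)*y*sqrt(-1/k)) + C2*exp(sqrt(2)*y*sqrt(-1/k))


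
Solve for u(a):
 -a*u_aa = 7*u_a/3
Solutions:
 u(a) = C1 + C2/a^(4/3)


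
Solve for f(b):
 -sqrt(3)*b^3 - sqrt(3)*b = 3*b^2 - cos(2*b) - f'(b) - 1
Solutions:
 f(b) = C1 + sqrt(3)*b^4/4 + b^3 + sqrt(3)*b^2/2 - b - sin(2*b)/2


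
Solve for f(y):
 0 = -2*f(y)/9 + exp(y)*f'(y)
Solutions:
 f(y) = C1*exp(-2*exp(-y)/9)


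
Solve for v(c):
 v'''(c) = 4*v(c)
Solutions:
 v(c) = C3*exp(2^(2/3)*c) + (C1*sin(2^(2/3)*sqrt(3)*c/2) + C2*cos(2^(2/3)*sqrt(3)*c/2))*exp(-2^(2/3)*c/2)


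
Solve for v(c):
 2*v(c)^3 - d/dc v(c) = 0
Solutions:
 v(c) = -sqrt(2)*sqrt(-1/(C1 + 2*c))/2
 v(c) = sqrt(2)*sqrt(-1/(C1 + 2*c))/2


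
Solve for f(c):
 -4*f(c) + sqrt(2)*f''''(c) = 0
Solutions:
 f(c) = C1*exp(-2^(3/8)*c) + C2*exp(2^(3/8)*c) + C3*sin(2^(3/8)*c) + C4*cos(2^(3/8)*c)


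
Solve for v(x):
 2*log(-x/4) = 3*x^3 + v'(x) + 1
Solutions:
 v(x) = C1 - 3*x^4/4 + 2*x*log(-x) + x*(-3 - 4*log(2))


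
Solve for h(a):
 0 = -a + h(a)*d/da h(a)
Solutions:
 h(a) = -sqrt(C1 + a^2)
 h(a) = sqrt(C1 + a^2)


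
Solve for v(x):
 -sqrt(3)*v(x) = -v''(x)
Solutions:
 v(x) = C1*exp(-3^(1/4)*x) + C2*exp(3^(1/4)*x)


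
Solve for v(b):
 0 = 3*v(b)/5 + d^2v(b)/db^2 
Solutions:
 v(b) = C1*sin(sqrt(15)*b/5) + C2*cos(sqrt(15)*b/5)


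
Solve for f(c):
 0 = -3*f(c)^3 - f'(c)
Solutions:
 f(c) = -sqrt(2)*sqrt(-1/(C1 - 3*c))/2
 f(c) = sqrt(2)*sqrt(-1/(C1 - 3*c))/2


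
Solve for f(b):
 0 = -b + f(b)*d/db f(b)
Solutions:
 f(b) = -sqrt(C1 + b^2)
 f(b) = sqrt(C1 + b^2)


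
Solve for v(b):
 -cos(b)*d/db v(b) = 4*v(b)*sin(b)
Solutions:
 v(b) = C1*cos(b)^4


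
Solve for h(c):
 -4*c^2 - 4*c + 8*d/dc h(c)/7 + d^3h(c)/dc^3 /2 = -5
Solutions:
 h(c) = C1 + C2*sin(4*sqrt(7)*c/7) + C3*cos(4*sqrt(7)*c/7) + 7*c^3/6 + 7*c^2/4 - 119*c/16


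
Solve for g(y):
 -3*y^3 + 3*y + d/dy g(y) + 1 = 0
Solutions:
 g(y) = C1 + 3*y^4/4 - 3*y^2/2 - y


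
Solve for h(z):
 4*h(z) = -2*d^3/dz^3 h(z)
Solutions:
 h(z) = C3*exp(-2^(1/3)*z) + (C1*sin(2^(1/3)*sqrt(3)*z/2) + C2*cos(2^(1/3)*sqrt(3)*z/2))*exp(2^(1/3)*z/2)


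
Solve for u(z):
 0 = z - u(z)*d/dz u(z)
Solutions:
 u(z) = -sqrt(C1 + z^2)
 u(z) = sqrt(C1 + z^2)


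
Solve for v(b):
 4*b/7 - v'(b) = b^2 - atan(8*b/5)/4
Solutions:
 v(b) = C1 - b^3/3 + 2*b^2/7 + b*atan(8*b/5)/4 - 5*log(64*b^2 + 25)/64


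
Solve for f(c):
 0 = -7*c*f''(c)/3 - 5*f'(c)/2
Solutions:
 f(c) = C1 + C2/c^(1/14)


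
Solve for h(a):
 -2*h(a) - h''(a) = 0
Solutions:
 h(a) = C1*sin(sqrt(2)*a) + C2*cos(sqrt(2)*a)


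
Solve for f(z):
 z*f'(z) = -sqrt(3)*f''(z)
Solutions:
 f(z) = C1 + C2*erf(sqrt(2)*3^(3/4)*z/6)


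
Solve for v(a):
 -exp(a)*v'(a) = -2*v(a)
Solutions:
 v(a) = C1*exp(-2*exp(-a))


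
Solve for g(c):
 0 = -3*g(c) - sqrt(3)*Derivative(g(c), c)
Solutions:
 g(c) = C1*exp(-sqrt(3)*c)


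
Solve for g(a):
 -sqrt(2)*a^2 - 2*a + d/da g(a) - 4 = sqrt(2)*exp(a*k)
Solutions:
 g(a) = C1 + sqrt(2)*a^3/3 + a^2 + 4*a + sqrt(2)*exp(a*k)/k


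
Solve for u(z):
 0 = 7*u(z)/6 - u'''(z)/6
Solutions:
 u(z) = C3*exp(7^(1/3)*z) + (C1*sin(sqrt(3)*7^(1/3)*z/2) + C2*cos(sqrt(3)*7^(1/3)*z/2))*exp(-7^(1/3)*z/2)


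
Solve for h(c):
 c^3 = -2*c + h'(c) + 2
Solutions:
 h(c) = C1 + c^4/4 + c^2 - 2*c


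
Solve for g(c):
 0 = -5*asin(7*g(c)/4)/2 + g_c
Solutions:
 Integral(1/asin(7*_y/4), (_y, g(c))) = C1 + 5*c/2


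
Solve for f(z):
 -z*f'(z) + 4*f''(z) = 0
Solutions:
 f(z) = C1 + C2*erfi(sqrt(2)*z/4)


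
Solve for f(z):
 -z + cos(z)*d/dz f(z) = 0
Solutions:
 f(z) = C1 + Integral(z/cos(z), z)


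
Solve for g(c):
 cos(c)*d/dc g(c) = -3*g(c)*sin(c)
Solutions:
 g(c) = C1*cos(c)^3


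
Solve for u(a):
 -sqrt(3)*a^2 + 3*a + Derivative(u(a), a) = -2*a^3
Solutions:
 u(a) = C1 - a^4/2 + sqrt(3)*a^3/3 - 3*a^2/2


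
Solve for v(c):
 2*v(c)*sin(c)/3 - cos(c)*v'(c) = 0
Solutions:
 v(c) = C1/cos(c)^(2/3)


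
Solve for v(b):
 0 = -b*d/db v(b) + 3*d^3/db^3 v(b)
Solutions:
 v(b) = C1 + Integral(C2*airyai(3^(2/3)*b/3) + C3*airybi(3^(2/3)*b/3), b)


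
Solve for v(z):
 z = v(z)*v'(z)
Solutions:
 v(z) = -sqrt(C1 + z^2)
 v(z) = sqrt(C1 + z^2)


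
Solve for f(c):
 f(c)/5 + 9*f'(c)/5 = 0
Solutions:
 f(c) = C1*exp(-c/9)


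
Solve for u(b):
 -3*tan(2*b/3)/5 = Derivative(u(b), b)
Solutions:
 u(b) = C1 + 9*log(cos(2*b/3))/10


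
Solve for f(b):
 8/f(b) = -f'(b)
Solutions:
 f(b) = -sqrt(C1 - 16*b)
 f(b) = sqrt(C1 - 16*b)


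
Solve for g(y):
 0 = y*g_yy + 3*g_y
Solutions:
 g(y) = C1 + C2/y^2


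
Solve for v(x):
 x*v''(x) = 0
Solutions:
 v(x) = C1 + C2*x


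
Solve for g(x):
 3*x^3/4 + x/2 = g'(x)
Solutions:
 g(x) = C1 + 3*x^4/16 + x^2/4


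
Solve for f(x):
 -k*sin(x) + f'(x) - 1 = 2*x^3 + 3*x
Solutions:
 f(x) = C1 - k*cos(x) + x^4/2 + 3*x^2/2 + x


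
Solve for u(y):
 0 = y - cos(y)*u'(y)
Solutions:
 u(y) = C1 + Integral(y/cos(y), y)


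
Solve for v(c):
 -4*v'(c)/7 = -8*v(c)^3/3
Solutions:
 v(c) = -sqrt(6)*sqrt(-1/(C1 + 14*c))/2
 v(c) = sqrt(6)*sqrt(-1/(C1 + 14*c))/2


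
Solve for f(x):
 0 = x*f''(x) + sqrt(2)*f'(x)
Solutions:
 f(x) = C1 + C2*x^(1 - sqrt(2))


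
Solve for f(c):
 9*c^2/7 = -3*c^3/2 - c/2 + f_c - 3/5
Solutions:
 f(c) = C1 + 3*c^4/8 + 3*c^3/7 + c^2/4 + 3*c/5


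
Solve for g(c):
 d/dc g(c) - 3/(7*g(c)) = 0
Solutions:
 g(c) = -sqrt(C1 + 42*c)/7
 g(c) = sqrt(C1 + 42*c)/7


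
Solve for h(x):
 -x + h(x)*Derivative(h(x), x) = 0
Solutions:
 h(x) = -sqrt(C1 + x^2)
 h(x) = sqrt(C1 + x^2)


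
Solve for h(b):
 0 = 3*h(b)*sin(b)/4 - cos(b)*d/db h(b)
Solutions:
 h(b) = C1/cos(b)^(3/4)


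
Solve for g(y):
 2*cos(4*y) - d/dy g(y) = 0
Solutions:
 g(y) = C1 + sin(4*y)/2


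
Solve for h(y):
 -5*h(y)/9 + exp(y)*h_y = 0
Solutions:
 h(y) = C1*exp(-5*exp(-y)/9)


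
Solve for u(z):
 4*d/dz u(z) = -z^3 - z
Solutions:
 u(z) = C1 - z^4/16 - z^2/8


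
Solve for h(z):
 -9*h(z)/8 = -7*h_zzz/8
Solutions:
 h(z) = C3*exp(21^(2/3)*z/7) + (C1*sin(3*3^(1/6)*7^(2/3)*z/14) + C2*cos(3*3^(1/6)*7^(2/3)*z/14))*exp(-21^(2/3)*z/14)


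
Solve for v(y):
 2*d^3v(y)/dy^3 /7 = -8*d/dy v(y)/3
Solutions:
 v(y) = C1 + C2*sin(2*sqrt(21)*y/3) + C3*cos(2*sqrt(21)*y/3)


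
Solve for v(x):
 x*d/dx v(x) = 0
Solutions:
 v(x) = C1


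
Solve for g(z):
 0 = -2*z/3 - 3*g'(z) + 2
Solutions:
 g(z) = C1 - z^2/9 + 2*z/3


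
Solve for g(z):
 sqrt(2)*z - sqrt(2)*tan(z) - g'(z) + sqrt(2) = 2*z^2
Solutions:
 g(z) = C1 - 2*z^3/3 + sqrt(2)*z^2/2 + sqrt(2)*z + sqrt(2)*log(cos(z))


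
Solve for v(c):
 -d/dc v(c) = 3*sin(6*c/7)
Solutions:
 v(c) = C1 + 7*cos(6*c/7)/2


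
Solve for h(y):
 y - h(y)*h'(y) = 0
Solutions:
 h(y) = -sqrt(C1 + y^2)
 h(y) = sqrt(C1 + y^2)


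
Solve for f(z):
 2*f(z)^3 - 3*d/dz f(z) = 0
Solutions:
 f(z) = -sqrt(6)*sqrt(-1/(C1 + 2*z))/2
 f(z) = sqrt(6)*sqrt(-1/(C1 + 2*z))/2


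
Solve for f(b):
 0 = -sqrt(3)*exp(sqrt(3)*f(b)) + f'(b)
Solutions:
 f(b) = sqrt(3)*(2*log(-1/(C1 + sqrt(3)*b)) - log(3))/6


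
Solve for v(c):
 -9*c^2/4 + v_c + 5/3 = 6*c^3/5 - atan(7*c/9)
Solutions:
 v(c) = C1 + 3*c^4/10 + 3*c^3/4 - c*atan(7*c/9) - 5*c/3 + 9*log(49*c^2 + 81)/14


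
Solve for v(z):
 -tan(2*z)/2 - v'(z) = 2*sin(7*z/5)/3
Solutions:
 v(z) = C1 + log(cos(2*z))/4 + 10*cos(7*z/5)/21


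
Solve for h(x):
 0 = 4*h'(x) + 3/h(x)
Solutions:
 h(x) = -sqrt(C1 - 6*x)/2
 h(x) = sqrt(C1 - 6*x)/2


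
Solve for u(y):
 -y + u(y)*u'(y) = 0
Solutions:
 u(y) = -sqrt(C1 + y^2)
 u(y) = sqrt(C1 + y^2)


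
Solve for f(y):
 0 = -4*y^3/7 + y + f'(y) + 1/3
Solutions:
 f(y) = C1 + y^4/7 - y^2/2 - y/3


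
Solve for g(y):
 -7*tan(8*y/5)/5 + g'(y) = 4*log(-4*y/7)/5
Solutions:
 g(y) = C1 + 4*y*log(-y)/5 - 4*y*log(7)/5 - 4*y/5 + 8*y*log(2)/5 - 7*log(cos(8*y/5))/8


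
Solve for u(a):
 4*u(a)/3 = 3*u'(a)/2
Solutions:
 u(a) = C1*exp(8*a/9)


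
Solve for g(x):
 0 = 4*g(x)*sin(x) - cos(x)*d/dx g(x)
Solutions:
 g(x) = C1/cos(x)^4


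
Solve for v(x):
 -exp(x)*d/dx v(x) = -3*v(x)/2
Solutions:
 v(x) = C1*exp(-3*exp(-x)/2)


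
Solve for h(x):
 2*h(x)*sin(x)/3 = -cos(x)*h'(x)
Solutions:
 h(x) = C1*cos(x)^(2/3)


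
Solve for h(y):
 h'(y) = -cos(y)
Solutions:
 h(y) = C1 - sin(y)


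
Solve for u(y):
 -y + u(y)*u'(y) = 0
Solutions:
 u(y) = -sqrt(C1 + y^2)
 u(y) = sqrt(C1 + y^2)


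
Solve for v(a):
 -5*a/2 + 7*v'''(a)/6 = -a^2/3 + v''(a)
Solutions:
 v(a) = C1 + C2*a + C3*exp(6*a/7) + a^4/36 - 31*a^3/108 - 217*a^2/216


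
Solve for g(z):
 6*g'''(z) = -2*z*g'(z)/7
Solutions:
 g(z) = C1 + Integral(C2*airyai(-21^(2/3)*z/21) + C3*airybi(-21^(2/3)*z/21), z)


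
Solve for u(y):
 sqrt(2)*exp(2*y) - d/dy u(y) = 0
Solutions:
 u(y) = C1 + sqrt(2)*exp(2*y)/2


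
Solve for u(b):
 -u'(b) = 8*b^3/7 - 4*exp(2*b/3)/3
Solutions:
 u(b) = C1 - 2*b^4/7 + 2*exp(2*b/3)


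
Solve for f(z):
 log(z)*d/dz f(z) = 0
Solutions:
 f(z) = C1


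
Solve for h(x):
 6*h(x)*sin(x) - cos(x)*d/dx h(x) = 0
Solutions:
 h(x) = C1/cos(x)^6


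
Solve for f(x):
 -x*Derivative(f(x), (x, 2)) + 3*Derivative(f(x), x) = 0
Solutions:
 f(x) = C1 + C2*x^4


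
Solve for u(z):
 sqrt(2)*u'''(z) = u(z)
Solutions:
 u(z) = C3*exp(2^(5/6)*z/2) + (C1*sin(2^(5/6)*sqrt(3)*z/4) + C2*cos(2^(5/6)*sqrt(3)*z/4))*exp(-2^(5/6)*z/4)
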